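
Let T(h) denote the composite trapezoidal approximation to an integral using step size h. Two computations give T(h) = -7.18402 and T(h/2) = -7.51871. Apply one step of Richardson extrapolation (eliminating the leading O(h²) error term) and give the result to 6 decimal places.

R = (4·T(h/2) − T(h)) / 3 = (4·(-7.51871) − (-7.18402))/3 = (-22.89082)/3 = -7.630273.

-7.630273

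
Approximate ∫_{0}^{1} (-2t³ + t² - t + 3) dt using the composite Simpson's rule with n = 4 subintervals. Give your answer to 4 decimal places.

h = (1 − 0)/4 = 0.25.
Nodes t₀,…,t₄ = 0, 0.25, 0.5, 0.75, 1.
f(t) = -2t³ + t² - t + 3: f₀=3, f₁=2.78125, f₂=2.5, f₃=1.96875, f₄=1.
(h/3)·[f₀ + 4f₁ + 2f₂ + 4f₃ + f₄] = 0.083333·(28) = 2.3333.

2.3333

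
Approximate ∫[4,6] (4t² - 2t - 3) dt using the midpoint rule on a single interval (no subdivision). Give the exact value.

M = (b−a)·f(5) = 2·(87) = 174.

174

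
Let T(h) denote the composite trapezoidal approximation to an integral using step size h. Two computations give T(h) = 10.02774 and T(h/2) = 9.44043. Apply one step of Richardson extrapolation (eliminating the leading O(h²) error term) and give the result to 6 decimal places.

9.244660

R = (4·T(h/2) − T(h)) / 3 = (4·9.44043 − 10.02774)/3 = (27.73398)/3 = 9.244660.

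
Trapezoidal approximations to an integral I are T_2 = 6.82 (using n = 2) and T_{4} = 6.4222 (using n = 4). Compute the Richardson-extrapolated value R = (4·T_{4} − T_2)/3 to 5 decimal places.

6.28960

R = (4·T_{4} − T_2) / 3 = (4·6.4222 − 6.82)/3 = (18.8688)/3 = 6.28960.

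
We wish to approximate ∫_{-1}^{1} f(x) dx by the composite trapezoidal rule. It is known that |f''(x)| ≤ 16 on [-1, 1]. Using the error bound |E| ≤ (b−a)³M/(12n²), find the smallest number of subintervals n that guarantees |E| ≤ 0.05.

Need 128/(12n²) ≤ 0.05.
n² ≥ 128/(12·0.05) = 213.333 ⇒ n ≥ 14.6059, so the smallest n is 15.

15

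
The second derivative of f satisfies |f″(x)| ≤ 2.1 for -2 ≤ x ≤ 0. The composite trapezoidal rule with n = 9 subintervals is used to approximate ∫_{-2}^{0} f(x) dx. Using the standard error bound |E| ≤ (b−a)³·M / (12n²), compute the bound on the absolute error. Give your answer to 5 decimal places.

0.01728

|E| ≤ (2)³·2.1 / (12·9²) = 16.8/972 = 0.01728.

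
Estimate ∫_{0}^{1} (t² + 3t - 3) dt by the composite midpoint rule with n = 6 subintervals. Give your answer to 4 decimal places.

h = (1 − 0)/6 = 0.166667.
Midpoints m₁,…,m₆ = 0.083333, 0.25, 0.416667, 0.583333, 0.75, 0.916667.
f(m₁)=-2.743056, f(m₂)=-2.1875, f(m₃)=-1.576389, f(m₄)=-0.909722, f(m₅)=-0.1875, f(m₆)=0.590278.
h·[f(m₁) + f(m₂) + f(m₃) + f(m₄) + f(m₅) + f(m₆)] = 0.166667·(-7.013889) = -1.1690.

-1.1690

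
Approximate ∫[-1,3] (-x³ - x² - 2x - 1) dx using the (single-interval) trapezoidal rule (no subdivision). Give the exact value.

T = (b−a)/2 · [f(-1) + f(3)] = 2·[1 + (-43)] = -84.

-84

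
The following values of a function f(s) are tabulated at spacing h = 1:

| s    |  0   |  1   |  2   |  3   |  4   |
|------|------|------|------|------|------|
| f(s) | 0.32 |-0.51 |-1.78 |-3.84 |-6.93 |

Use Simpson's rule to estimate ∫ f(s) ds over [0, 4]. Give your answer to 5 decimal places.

h = 1, n = 4.
(h/3)·[y₀ + 4y₁ + 2y₂ + 4y₃ + y₄] = 0.333333·(-27.57) = -9.19000.

-9.19000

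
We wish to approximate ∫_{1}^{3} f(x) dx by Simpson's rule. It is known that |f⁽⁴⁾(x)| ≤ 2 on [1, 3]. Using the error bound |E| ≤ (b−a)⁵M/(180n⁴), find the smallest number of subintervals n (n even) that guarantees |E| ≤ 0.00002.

12

Need 64/(180n⁴) ≤ 0.00002.
n⁴ ≥ 64/(180·0.00002) = 17777.8 ⇒ n ≥ 11.5470, so the smallest even n is 12. (n must be even for Simpson's rule.)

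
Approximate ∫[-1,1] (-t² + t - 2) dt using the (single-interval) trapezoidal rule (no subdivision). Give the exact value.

-6

T = (b−a)/2 · [f(-1) + f(1)] = 1·[(-4) + (-2)] = -6.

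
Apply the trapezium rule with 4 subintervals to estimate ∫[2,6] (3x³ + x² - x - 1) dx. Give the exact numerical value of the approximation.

h = (6 − 2)/4 = 1.
Nodes x₀,…,x₄ = 2, 3, 4, 5, 6.
f(x) = 3x³ + x² - x - 1: f₀=25, f₁=86, f₂=203, f₃=394, f₄=677.
(h/2)·[f₀ + 2f₁ + 2f₂ + 2f₃ + f₄] = 0.5·(2068) = 1034.

1034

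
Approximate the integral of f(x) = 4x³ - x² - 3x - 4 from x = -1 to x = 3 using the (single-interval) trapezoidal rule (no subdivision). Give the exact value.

160

T = (b−a)/2 · [f(-1) + f(3)] = 2·[(-6) + 86] = 160.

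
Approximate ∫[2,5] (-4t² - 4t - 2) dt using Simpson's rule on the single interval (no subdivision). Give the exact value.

S = (b−a)/6 · [f(2) + 4f(3.5) + f(5)] = 0.5·[(-26) + 4·(-65) + (-122)] = -204.

-204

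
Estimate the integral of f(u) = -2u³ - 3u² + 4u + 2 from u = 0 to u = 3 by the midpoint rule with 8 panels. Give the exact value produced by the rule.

-43.078125

h = (3 − 0)/8 = 0.375.
Midpoints m₁,…,m₈ = 0.1875, 0.5625, 0.9375, 1.3125, 1.6875, 2.0625, 2.4375, 2.8125.
f(m₁)=2.63134765625, f(m₂)=2.94482421875, f(m₃)=1.46533203125, f(m₄)=-2.43994140625, f(m₅)=-9.40380859375, f(m₆)=-20.05908203125, f(m₇)=-35.03857421875, f(m₈)=-54.97509765625.
h·[f(m₁) + f(m₂) + f(m₃) + f(m₄) + f(m₅) + f(m₆) + f(m₇) + f(m₈)] = 0.375·(-114.875) = -43.078125.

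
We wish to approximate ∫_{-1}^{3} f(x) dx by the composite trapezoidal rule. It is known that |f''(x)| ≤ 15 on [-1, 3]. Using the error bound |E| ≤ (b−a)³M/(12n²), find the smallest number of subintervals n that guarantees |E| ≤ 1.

Need 960/(12n²) ≤ 1.
n² ≥ 960/(12·1) = 80 ⇒ n ≥ 8.9443, so the smallest n is 9.

9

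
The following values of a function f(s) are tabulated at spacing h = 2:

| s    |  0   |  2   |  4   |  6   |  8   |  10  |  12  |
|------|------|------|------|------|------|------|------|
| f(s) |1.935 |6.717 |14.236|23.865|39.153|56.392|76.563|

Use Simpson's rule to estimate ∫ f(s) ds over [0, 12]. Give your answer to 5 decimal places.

355.44800

h = 2, n = 6.
(h/3)·[y₀ + 4y₁ + 2y₂ + 4y₃ + 2y₄ + 4y₅ + y₆] = 0.666667·(533.172) = 355.44800.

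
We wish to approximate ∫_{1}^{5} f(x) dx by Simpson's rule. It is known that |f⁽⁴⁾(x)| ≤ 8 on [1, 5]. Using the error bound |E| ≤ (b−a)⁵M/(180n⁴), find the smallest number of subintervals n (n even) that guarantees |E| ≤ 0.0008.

Need 8192/(180n⁴) ≤ 0.0008.
n⁴ ≥ 8192/(180·0.0008) = 56888.9 ⇒ n ≥ 15.4439, so the smallest even n is 16. (n must be even for Simpson's rule.)

16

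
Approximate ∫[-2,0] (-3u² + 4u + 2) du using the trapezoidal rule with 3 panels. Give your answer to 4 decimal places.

h = (0 − (-2))/3 = 0.666667.
Nodes u₀,…,u₃ = -2, -1.333333, -0.666667, 0.
f(u) = -3u² + 4u + 2: f₀=-18, f₁=-8.666667, f₂=-2, f₃=2.
(h/2)·[f₀ + 2f₁ + 2f₂ + f₃] = 0.333333·(-37.333333) = -12.4444.

-12.4444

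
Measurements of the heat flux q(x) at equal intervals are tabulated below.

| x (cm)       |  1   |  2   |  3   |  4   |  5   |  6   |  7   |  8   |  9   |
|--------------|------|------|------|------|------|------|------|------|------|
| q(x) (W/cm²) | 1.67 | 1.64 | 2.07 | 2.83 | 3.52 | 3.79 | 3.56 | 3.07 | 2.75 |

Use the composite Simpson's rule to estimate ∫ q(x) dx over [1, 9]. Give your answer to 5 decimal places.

22.68000

h = 1, n = 8.
(h/3)·[y₀ + 4y₁ + 2y₂ + 4y₃ + 2y₄ + 4y₅ + 2y₆ + 4y₇ + y₈] = 0.333333·(68.04) = 22.68000.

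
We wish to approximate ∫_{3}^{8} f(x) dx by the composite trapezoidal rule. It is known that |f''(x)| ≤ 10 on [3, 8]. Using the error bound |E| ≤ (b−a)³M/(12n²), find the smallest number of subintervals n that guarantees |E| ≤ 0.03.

Need 1250/(12n²) ≤ 0.03.
n² ≥ 1250/(12·0.03) = 3472.22 ⇒ n ≥ 58.9256, so the smallest n is 59.

59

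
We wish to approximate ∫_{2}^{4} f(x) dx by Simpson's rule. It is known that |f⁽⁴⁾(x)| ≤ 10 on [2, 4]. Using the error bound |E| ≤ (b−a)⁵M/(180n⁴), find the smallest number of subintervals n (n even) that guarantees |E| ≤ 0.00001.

22

Need 320/(180n⁴) ≤ 0.00001.
n⁴ ≥ 320/(180·0.00001) = 177778 ⇒ n ≥ 20.5338, so the smallest even n is 22. (n must be even for Simpson's rule.)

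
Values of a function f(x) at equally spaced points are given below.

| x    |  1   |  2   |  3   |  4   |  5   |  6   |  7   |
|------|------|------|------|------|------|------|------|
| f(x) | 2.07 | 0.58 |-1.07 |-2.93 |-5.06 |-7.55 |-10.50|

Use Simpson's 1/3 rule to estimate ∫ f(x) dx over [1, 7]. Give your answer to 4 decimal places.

-20.0967

h = 1, n = 6.
(h/3)·[y₀ + 4y₁ + 2y₂ + 4y₃ + 2y₄ + 4y₅ + y₆] = 0.333333·(-60.29) = -20.0967.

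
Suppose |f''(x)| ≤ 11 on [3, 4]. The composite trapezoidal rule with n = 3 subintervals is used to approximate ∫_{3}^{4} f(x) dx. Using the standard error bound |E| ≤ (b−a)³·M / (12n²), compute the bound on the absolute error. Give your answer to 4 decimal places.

|E| ≤ (1)³·11 / (12·3²) = 11/108 = 0.1019.

0.1019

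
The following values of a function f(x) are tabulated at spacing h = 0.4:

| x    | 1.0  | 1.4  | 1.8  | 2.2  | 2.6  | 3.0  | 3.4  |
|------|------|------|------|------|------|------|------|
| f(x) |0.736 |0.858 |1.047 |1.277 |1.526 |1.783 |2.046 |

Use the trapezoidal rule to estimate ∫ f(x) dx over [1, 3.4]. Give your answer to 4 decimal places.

h = 0.4, n = 6.
(h/2)·[y₀ + 2y₁ + 2y₂ + 2y₃ + 2y₄ + 2y₅ + y₆] = 0.2·(15.764) = 3.1528.

3.1528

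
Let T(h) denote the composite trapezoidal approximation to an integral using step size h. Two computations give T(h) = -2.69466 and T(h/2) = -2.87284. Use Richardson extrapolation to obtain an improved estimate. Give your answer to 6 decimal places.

-2.932233

R = (4·T(h/2) − T(h)) / 3 = (4·(-2.87284) − (-2.69466))/3 = (-8.79670)/3 = -2.932233.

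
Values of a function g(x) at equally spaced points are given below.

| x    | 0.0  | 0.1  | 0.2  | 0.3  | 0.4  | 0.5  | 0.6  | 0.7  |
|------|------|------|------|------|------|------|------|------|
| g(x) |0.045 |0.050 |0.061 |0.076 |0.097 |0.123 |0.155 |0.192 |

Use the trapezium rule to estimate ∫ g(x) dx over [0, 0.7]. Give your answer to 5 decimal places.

h = 0.1, n = 7.
(h/2)·[y₀ + 2y₁ + 2y₂ + 2y₃ + 2y₄ + 2y₅ + 2y₆ + y₇] = 0.05·(1.361) = 0.06805.

0.06805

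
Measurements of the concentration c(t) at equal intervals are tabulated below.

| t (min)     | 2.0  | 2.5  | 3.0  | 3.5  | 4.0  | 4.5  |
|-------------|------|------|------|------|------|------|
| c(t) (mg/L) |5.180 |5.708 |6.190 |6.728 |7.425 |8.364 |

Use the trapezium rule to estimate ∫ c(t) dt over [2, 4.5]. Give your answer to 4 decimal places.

16.4115

h = 0.5, n = 5.
(h/2)·[y₀ + 2y₁ + 2y₂ + 2y₃ + 2y₄ + y₅] = 0.25·(65.646) = 16.4115.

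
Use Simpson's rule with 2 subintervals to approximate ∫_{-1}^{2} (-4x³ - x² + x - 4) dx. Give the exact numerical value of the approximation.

h = (2 − (-1))/2 = 1.5.
Nodes x₀,…,x₂ = -1, 0.5, 2.
f(x) = -4x³ - x² + x - 4: f₀=-2, f₁=-4.25, f₂=-38.
(h/3)·[f₀ + 4f₁ + f₂] = 0.5·(-57) = -28.5.

-28.5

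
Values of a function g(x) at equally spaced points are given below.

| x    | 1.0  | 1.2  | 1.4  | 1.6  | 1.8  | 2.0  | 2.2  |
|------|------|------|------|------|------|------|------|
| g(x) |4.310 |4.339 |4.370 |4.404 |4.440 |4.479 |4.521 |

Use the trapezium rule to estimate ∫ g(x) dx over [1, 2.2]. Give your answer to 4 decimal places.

5.2895

h = 0.2, n = 6.
(h/2)·[y₀ + 2y₁ + 2y₂ + 2y₃ + 2y₄ + 2y₅ + y₆] = 0.1·(52.895) = 5.2895.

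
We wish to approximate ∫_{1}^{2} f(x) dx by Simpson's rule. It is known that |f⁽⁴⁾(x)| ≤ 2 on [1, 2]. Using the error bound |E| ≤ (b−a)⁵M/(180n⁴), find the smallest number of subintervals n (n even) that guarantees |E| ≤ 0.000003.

8

Need 2/(180n⁴) ≤ 0.000003.
n⁴ ≥ 2/(180·0.000003) = 3703.7 ⇒ n ≥ 7.8012, so the smallest even n is 8. (n must be even for Simpson's rule.)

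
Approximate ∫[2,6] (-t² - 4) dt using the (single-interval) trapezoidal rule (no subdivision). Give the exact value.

T = (b−a)/2 · [f(2) + f(6)] = 2·[(-8) + (-40)] = -96.

-96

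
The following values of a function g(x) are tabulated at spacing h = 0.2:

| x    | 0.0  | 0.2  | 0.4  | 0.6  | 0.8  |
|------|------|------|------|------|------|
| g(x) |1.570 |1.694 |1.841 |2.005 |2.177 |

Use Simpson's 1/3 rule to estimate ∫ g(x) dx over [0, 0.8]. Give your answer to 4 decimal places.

h = 0.2, n = 4.
(h/3)·[y₀ + 4y₁ + 2y₂ + 4y₃ + y₄] = 0.066667·(22.225) = 1.4817.

1.4817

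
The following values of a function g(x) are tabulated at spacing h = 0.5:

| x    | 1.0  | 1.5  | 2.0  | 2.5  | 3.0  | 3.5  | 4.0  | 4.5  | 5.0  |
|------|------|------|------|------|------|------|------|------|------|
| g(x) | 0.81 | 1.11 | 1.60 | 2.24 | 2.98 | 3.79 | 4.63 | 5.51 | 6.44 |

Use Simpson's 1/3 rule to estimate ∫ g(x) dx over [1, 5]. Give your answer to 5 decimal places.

12.71167

h = 0.5, n = 8.
(h/3)·[y₀ + 4y₁ + 2y₂ + 4y₃ + 2y₄ + 4y₅ + 2y₆ + 4y₇ + y₈] = 0.166667·(76.27) = 12.71167.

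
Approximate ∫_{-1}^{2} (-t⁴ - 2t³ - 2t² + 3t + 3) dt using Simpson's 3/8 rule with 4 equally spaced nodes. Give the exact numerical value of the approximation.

-7.5

h = (2 − (-1))/3 = 1.
Nodes t₀,…,t₃ = -1, 0, 1, 2.
f(t) = -t⁴ - 2t³ - 2t² + 3t + 3: f₀=-1, f₁=3, f₂=1, f₃=-31.
(3h/8)·[f₀ + 3f₁ + 3f₂ + f₃] = 0.375·(-20) = -7.5.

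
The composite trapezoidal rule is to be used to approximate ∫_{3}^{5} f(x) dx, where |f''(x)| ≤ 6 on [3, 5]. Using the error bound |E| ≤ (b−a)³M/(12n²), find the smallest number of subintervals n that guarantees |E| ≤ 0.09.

7

Need 48/(12n²) ≤ 0.09.
n² ≥ 48/(12·0.09) = 44.4444 ⇒ n ≥ 6.6667, so the smallest n is 7.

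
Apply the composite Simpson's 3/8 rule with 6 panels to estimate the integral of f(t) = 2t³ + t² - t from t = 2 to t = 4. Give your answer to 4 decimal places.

132.6667

h = (4 − 2)/6 = 0.333333.
Nodes t₀,…,t₆ = 2, 2.333333, 2.666667, 3, 3.333333, 3.666667, 4.
f(t) = 2t³ + t² - t: f₀=18, f₁=28.518519, f₂=42.370370, f₃=60, f₄=81.851852, f₅=108.370370, f₆=140.
(3h/8)·[f₀ + 3f₁ + 3f₂ + 2f₃ + 3f₄ + 3f₅ + f₆] = 0.125·(1061.333333) = 132.6667.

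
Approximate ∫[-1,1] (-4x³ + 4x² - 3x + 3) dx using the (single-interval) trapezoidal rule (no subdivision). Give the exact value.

14

T = (b−a)/2 · [f(-1) + f(1)] = 1·[14 + 0] = 14.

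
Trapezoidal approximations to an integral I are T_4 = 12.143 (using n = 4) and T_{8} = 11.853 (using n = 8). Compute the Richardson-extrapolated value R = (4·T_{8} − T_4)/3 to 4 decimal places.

R = (4·T_{8} − T_4) / 3 = (4·11.853 − 12.143)/3 = (35.269)/3 = 11.7563.

11.7563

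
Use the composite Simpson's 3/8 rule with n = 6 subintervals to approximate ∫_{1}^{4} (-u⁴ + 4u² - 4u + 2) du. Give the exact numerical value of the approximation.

h = (4 − 1)/6 = 0.5.
Nodes u₀,…,u₆ = 1, 1.5, 2, 2.5, 3, 3.5, 4.
f(u) = -u⁴ + 4u² - 4u + 2: f₀=1, f₁=-0.0625, f₂=-6, f₃=-22.0625, f₄=-55, f₅=-113.0625, f₆=-206.
(3h/8)·[f₀ + 3f₁ + 3f₂ + 2f₃ + 3f₄ + 3f₅ + f₆] = 0.1875·(-771.5) = -144.65625.

-144.65625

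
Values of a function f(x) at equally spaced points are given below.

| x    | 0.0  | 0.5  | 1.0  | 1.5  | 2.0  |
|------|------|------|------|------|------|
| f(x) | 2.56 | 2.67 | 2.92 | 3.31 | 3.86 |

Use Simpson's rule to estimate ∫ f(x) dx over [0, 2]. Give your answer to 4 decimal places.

h = 0.5, n = 4.
(h/3)·[y₀ + 4y₁ + 2y₂ + 4y₃ + y₄] = 0.166667·(36.18) = 6.0300.

6.0300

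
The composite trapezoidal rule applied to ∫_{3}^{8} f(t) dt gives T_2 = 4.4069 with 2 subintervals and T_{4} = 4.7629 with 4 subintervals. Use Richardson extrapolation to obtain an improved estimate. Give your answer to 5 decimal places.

4.88157

R = (4·T_{4} − T_2) / 3 = (4·4.7629 − 4.4069)/3 = (14.6447)/3 = 4.88157.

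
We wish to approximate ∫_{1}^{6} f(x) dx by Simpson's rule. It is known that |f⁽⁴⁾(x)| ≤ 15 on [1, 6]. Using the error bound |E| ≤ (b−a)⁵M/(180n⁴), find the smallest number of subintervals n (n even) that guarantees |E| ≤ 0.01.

14

Need 46875/(180n⁴) ≤ 0.01.
n⁴ ≥ 46875/(180·0.01) = 26041.7 ⇒ n ≥ 12.7033, so the smallest even n is 14. (n must be even for Simpson's rule.)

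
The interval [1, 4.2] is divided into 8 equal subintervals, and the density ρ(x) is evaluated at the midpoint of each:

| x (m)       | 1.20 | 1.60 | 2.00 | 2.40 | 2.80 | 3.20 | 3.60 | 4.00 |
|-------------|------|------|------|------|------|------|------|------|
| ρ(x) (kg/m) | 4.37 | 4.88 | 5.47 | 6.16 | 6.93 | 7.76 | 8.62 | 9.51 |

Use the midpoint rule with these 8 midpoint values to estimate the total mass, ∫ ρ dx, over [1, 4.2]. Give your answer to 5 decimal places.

21.48000

h = 0.4, n = 8.
h·[y(m₁) + y(m₂) + y(m₃) + y(m₄) + y(m₅) + y(m₆) + y(m₇) + y(m₈)] = 0.4·(53.70) = 21.48000.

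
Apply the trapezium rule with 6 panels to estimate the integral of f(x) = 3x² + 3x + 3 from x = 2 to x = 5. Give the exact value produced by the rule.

157.875

h = (5 − 2)/6 = 0.5.
Nodes x₀,…,x₆ = 2, 2.5, 3, 3.5, 4, 4.5, 5.
f(x) = 3x² + 3x + 3: f₀=21, f₁=29.25, f₂=39, f₃=50.25, f₄=63, f₅=77.25, f₆=93.
(h/2)·[f₀ + 2f₁ + 2f₂ + 2f₃ + 2f₄ + 2f₅ + f₆] = 0.25·(631.5) = 157.875.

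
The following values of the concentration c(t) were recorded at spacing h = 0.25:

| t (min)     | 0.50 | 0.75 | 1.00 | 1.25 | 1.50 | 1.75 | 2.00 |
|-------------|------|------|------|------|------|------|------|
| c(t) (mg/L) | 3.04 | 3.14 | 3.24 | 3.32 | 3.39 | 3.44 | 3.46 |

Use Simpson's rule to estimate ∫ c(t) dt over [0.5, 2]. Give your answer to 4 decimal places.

4.9467

h = 0.25, n = 6.
(h/3)·[y₀ + 4y₁ + 2y₂ + 4y₃ + 2y₄ + 4y₅ + y₆] = 0.083333·(59.36) = 4.9467.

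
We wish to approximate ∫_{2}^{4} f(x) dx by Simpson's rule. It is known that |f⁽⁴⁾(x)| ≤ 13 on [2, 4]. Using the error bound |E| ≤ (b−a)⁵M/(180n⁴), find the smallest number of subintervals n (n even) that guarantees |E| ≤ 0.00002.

20

Need 416/(180n⁴) ≤ 0.00002.
n⁴ ≥ 416/(180·0.00002) = 115556 ⇒ n ≥ 18.4373, so the smallest even n is 20. (n must be even for Simpson's rule.)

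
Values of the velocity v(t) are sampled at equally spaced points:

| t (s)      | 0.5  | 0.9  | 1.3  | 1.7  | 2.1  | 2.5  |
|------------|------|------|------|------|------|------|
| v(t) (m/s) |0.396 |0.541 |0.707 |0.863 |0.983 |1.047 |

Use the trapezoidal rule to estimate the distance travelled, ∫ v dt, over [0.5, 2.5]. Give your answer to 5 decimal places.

1.52620

h = 0.4, n = 5.
(h/2)·[y₀ + 2y₁ + 2y₂ + 2y₃ + 2y₄ + y₅] = 0.2·(7.631) = 1.52620.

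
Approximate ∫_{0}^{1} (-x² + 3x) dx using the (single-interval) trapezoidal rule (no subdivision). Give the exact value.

1

T = (b−a)/2 · [f(0) + f(1)] = 0.5·[0 + 2] = 1.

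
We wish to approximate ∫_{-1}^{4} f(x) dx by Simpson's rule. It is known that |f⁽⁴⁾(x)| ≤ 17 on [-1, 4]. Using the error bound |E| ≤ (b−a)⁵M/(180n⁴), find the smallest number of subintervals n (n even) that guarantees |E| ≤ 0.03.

Need 53125/(180n⁴) ≤ 0.03.
n⁴ ≥ 53125/(180·0.03) = 9837.96 ⇒ n ≥ 9.9592, so the smallest even n is 10. (n must be even for Simpson's rule.)

10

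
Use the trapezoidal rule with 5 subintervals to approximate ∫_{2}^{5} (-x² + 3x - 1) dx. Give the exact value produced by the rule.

-10.68

h = (5 − 2)/5 = 0.6.
Nodes x₀,…,x₅ = 2, 2.6, 3.2, 3.8, 4.4, 5.
f(x) = -x² + 3x - 1: f₀=1, f₁=0.04, f₂=-1.64, f₃=-4.04, f₄=-7.16, f₅=-11.
(h/2)·[f₀ + 2f₁ + 2f₂ + 2f₃ + 2f₄ + f₅] = 0.3·(-35.6) = -10.68.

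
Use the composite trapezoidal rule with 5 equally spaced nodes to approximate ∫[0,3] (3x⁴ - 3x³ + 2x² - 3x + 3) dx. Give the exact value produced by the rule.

110.408203125

h = (3 − 0)/4 = 0.75.
Nodes x₀,…,x₄ = 0, 0.75, 1.5, 2.25, 3.
f(x) = 3x⁴ - 3x³ + 2x² - 3x + 3: f₀=3, f₁=1.55859375, f₂=8.0625, f₃=49.08984375, f₄=174.
(h/2)·[f₀ + 2f₁ + 2f₂ + 2f₃ + f₄] = 0.375·(294.421875) = 110.408203125.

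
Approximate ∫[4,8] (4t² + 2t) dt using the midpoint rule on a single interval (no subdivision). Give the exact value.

M = (b−a)·f(6) = 4·(156) = 624.

624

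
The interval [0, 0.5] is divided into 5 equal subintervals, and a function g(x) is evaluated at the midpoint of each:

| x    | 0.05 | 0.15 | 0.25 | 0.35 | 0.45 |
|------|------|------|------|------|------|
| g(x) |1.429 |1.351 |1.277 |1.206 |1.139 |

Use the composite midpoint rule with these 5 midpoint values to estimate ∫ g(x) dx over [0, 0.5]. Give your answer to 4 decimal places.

h = 0.1, n = 5.
h·[y(m₁) + y(m₂) + y(m₃) + y(m₄) + y(m₅)] = 0.1·(6.402) = 0.6402.

0.6402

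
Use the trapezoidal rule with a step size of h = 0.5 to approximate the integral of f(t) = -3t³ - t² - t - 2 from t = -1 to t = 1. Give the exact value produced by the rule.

-4.75

h = (1 − (-1))/4 = 0.5.
Nodes t₀,…,t₄ = -1, -0.5, 0, 0.5, 1.
f(t) = -3t³ - t² - t - 2: f₀=1, f₁=-1.375, f₂=-2, f₃=-3.125, f₄=-7.
(h/2)·[f₀ + 2f₁ + 2f₂ + 2f₃ + f₄] = 0.25·(-19) = -4.75.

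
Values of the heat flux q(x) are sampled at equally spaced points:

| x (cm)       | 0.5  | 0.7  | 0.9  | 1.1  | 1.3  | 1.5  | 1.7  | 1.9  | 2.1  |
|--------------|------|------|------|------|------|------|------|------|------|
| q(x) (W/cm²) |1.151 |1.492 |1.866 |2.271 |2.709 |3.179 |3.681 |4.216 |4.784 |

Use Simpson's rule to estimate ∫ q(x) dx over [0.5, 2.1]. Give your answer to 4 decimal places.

4.4719

h = 0.2, n = 8.
(h/3)·[y₀ + 4y₁ + 2y₂ + 4y₃ + 2y₄ + 4y₅ + 2y₆ + 4y₇ + y₈] = 0.066667·(67.079) = 4.4719.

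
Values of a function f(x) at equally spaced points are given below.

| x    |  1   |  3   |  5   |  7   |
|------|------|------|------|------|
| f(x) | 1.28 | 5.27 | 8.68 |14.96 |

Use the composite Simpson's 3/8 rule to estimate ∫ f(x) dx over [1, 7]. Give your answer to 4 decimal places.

43.5675

h = 2, n = 3.
(3h/8)·[y₀ + 3y₁ + 3y₂ + y₃] = 0.75·(58.09) = 43.5675.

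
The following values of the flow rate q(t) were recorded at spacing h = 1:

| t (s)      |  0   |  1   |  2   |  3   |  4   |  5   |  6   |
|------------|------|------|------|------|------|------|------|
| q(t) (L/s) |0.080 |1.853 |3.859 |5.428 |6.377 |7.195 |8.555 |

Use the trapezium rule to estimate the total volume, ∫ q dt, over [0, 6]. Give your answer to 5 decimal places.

h = 1, n = 6.
(h/2)·[y₀ + 2y₁ + 2y₂ + 2y₃ + 2y₄ + 2y₅ + y₆] = 0.5·(58.059) = 29.02950.

29.02950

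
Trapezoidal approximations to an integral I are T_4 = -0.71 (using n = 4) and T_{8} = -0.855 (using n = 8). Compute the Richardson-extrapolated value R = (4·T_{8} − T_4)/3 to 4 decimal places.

R = (4·T_{8} − T_4) / 3 = (4·(-0.855) − (-0.71))/3 = (-2.710)/3 = -0.9033.

-0.9033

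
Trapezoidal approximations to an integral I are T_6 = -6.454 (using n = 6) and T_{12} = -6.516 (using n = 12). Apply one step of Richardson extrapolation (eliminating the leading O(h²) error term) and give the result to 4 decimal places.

-6.5367

R = (4·T_{12} − T_6) / 3 = (4·(-6.516) − (-6.454))/3 = (-19.610)/3 = -6.5367.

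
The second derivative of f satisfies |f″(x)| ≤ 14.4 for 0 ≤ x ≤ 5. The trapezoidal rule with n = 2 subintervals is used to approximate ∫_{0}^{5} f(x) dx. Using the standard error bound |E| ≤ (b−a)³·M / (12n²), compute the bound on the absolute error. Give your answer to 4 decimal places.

37.5000

|E| ≤ (5)³·14.4 / (12·2²) = 1800/48 = 37.5000.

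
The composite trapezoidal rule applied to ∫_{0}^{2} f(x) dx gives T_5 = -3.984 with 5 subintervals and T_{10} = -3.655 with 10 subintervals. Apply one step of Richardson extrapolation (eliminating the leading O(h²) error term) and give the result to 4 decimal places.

-3.5453

R = (4·T_{10} − T_5) / 3 = (4·(-3.655) − (-3.984))/3 = (-10.636)/3 = -3.5453.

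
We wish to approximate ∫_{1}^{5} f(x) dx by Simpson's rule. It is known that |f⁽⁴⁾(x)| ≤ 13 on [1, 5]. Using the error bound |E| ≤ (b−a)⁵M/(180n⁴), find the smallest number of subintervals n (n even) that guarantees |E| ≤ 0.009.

Need 13312/(180n⁴) ≤ 0.009.
n⁴ ≥ 13312/(180·0.009) = 8217.28 ⇒ n ≥ 9.5210, so the smallest even n is 10. (n must be even for Simpson's rule.)

10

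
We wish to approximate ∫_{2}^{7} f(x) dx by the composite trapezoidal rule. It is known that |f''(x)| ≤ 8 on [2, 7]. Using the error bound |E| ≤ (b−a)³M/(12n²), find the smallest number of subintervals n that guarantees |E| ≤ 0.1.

29

Need 1000/(12n²) ≤ 0.1.
n² ≥ 1000/(12·0.1) = 833.333 ⇒ n ≥ 28.8675, so the smallest n is 29.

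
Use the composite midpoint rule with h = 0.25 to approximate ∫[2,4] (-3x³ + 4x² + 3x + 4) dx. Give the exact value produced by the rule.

h = (4 − 2)/8 = 0.25.
Midpoints m₁,…,m₈ = 2.125, 2.375, 2.625, 2.875, 3.125, 3.375, 3.625, 3.875.
f(m₁)=-0.349609375, f(m₂)=-6.501953125, f(m₃)=-14.826171875, f(m₄)=-25.603515625, f(m₅)=-39.115234375, f(m₆)=-55.642578125, f(m₇)=-75.466796875, f(m₈)=-98.869140625.
h·[f(m₁) + f(m₂) + f(m₃) + f(m₄) + f(m₅) + f(m₆) + f(m₇) + f(m₈)] = 0.25·(-316.375) = -79.09375.

-79.09375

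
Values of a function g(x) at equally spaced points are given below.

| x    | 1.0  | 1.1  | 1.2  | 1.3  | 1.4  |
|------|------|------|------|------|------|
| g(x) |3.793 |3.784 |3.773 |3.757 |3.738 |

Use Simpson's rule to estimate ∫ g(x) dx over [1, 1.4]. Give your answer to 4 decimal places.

1.5080

h = 0.1, n = 4.
(h/3)·[y₀ + 4y₁ + 2y₂ + 4y₃ + y₄] = 0.033333·(45.241) = 1.5080.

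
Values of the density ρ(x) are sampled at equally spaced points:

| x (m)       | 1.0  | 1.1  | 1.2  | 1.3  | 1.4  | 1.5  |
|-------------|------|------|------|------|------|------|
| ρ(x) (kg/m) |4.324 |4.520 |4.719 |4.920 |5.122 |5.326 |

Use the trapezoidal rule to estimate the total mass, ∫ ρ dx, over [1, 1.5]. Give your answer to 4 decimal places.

2.4106

h = 0.1, n = 5.
(h/2)·[y₀ + 2y₁ + 2y₂ + 2y₃ + 2y₄ + y₅] = 0.05·(48.212) = 2.4106.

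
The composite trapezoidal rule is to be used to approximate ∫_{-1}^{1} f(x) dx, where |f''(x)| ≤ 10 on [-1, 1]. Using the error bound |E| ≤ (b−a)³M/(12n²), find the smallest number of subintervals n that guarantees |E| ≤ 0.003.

48

Need 80/(12n²) ≤ 0.003.
n² ≥ 80/(12·0.003) = 2222.22 ⇒ n ≥ 47.1405, so the smallest n is 48.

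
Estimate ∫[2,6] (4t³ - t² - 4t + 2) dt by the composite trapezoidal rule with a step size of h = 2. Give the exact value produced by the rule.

1280

h = (6 − 2)/2 = 2.
Nodes t₀,…,t₂ = 2, 4, 6.
f(t) = 4t³ - t² - 4t + 2: f₀=22, f₁=226, f₂=806.
(h/2)·[f₀ + 2f₁ + f₂] = 1·(1280) = 1280.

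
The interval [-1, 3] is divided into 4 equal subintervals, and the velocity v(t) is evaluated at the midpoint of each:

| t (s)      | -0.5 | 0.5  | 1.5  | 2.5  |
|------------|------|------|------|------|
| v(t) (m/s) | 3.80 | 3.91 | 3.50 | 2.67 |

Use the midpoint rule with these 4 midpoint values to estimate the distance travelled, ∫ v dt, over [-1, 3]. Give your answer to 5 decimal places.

13.88000

h = 1, n = 4.
h·[y(m₁) + y(m₂) + y(m₃) + y(m₄)] = 1·(13.88) = 13.88000.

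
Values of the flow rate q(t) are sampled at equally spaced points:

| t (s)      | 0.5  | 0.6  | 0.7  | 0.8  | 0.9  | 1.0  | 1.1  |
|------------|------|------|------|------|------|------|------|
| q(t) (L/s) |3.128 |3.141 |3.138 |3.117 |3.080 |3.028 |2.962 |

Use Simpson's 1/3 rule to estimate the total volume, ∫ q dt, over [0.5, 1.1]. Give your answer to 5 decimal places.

h = 0.1, n = 6.
(h/3)·[y₀ + 4y₁ + 2y₂ + 4y₃ + 2y₄ + 4y₅ + y₆] = 0.033333·(55.670) = 1.85567.

1.85567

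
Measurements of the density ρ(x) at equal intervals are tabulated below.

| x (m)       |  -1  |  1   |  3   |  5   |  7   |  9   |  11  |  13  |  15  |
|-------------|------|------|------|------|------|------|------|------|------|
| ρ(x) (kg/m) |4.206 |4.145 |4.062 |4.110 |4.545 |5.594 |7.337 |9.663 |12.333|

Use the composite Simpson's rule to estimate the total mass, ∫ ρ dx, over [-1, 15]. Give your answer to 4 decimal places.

94.9833

h = 2, n = 8.
(h/3)·[y₀ + 4y₁ + 2y₂ + 4y₃ + 2y₄ + 4y₅ + 2y₆ + 4y₇ + y₈] = 0.666667·(142.475) = 94.9833.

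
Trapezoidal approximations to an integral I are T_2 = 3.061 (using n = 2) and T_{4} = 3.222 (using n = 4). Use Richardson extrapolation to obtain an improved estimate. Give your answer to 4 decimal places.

R = (4·T_{4} − T_2) / 3 = (4·3.222 − 3.061)/3 = (9.827)/3 = 3.2757.

3.2757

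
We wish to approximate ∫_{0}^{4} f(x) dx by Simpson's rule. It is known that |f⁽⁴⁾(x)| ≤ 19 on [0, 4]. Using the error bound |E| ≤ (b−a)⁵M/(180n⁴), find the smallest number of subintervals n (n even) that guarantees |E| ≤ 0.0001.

34

Need 19456/(180n⁴) ≤ 0.0001.
n⁴ ≥ 19456/(180·0.0001) = 1.08089e+06 ⇒ n ≥ 32.2437, so the smallest even n is 34. (n must be even for Simpson's rule.)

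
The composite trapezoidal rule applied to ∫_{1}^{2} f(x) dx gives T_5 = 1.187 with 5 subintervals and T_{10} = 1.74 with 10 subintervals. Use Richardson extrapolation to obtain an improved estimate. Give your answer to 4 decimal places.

R = (4·T_{10} − T_5) / 3 = (4·1.74 − 1.187)/3 = (5.773)/3 = 1.9243.

1.9243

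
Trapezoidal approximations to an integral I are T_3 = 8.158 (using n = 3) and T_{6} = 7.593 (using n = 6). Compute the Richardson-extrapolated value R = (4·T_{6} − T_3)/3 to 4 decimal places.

R = (4·T_{6} − T_3) / 3 = (4·7.593 − 8.158)/3 = (22.214)/3 = 7.4047.

7.4047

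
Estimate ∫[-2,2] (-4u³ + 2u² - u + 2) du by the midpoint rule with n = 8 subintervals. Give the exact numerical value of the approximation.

18.5

h = (2 − (-2))/8 = 0.5.
Midpoints m₁,…,m₈ = -1.75, -1.25, -0.75, -0.25, 0.25, 0.75, 1.25, 1.75.
f(m₁)=31.3125, f(m₂)=14.1875, f(m₃)=5.5625, f(m₄)=2.4375, f(m₅)=1.8125, f(m₆)=0.6875, f(m₇)=-3.9375, f(m₈)=-15.0625.
h·[f(m₁) + f(m₂) + f(m₃) + f(m₄) + f(m₅) + f(m₆) + f(m₇) + f(m₈)] = 0.5·(37) = 18.5.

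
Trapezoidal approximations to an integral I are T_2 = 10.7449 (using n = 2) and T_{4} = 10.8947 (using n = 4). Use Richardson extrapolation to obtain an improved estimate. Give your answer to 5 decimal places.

R = (4·T_{4} − T_2) / 3 = (4·10.8947 − 10.7449)/3 = (32.8339)/3 = 10.94463.

10.94463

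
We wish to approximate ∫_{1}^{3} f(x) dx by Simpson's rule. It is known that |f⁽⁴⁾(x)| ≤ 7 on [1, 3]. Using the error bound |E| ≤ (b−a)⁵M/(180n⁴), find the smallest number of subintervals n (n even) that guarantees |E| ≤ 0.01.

4

Need 224/(180n⁴) ≤ 0.01.
n⁴ ≥ 224/(180·0.01) = 124.444 ⇒ n ≥ 3.3400, so the smallest even n is 4. (n must be even for Simpson's rule.)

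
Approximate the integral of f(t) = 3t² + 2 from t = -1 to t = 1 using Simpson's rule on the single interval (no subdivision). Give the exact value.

6

S = (b−a)/6 · [f(-1) + 4f(0) + f(1)] = 0.333333·[5 + 4·2 + 5] = 6.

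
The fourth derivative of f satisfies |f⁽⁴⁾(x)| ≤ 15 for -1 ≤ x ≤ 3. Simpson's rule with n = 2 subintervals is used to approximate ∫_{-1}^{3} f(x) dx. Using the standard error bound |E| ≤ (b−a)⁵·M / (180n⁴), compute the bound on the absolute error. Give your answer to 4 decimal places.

|E| ≤ (4)⁵·15 / (180·2⁴) = 15360/2880 = 5.3333.

5.3333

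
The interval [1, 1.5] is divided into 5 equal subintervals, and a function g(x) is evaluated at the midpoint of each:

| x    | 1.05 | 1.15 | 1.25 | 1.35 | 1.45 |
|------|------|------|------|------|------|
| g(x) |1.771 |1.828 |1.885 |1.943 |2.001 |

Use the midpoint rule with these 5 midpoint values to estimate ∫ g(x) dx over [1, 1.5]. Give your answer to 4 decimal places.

h = 0.1, n = 5.
h·[y(m₁) + y(m₂) + y(m₃) + y(m₄) + y(m₅)] = 0.1·(9.428) = 0.9428.

0.9428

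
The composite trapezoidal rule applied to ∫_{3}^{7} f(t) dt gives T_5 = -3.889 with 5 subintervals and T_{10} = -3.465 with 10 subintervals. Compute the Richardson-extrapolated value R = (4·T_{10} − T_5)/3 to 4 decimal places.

R = (4·T_{10} − T_5) / 3 = (4·(-3.465) − (-3.889))/3 = (-9.971)/3 = -3.3237.

-3.3237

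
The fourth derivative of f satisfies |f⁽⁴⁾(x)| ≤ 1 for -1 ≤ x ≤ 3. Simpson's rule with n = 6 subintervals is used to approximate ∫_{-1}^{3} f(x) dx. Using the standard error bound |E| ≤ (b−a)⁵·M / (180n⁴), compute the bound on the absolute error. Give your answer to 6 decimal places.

0.004390

|E| ≤ (4)⁵·1 / (180·6⁴) = 1024/233280 = 0.004390.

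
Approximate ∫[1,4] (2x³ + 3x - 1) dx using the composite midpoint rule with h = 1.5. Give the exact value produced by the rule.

h = (4 − 1)/2 = 1.5.
Midpoints m₁,…,m₂ = 1.75, 3.25.
f(m₁)=14.96875, f(m₂)=77.40625.
h·[f(m₁) + f(m₂)] = 1.5·(92.375) = 138.5625.

138.5625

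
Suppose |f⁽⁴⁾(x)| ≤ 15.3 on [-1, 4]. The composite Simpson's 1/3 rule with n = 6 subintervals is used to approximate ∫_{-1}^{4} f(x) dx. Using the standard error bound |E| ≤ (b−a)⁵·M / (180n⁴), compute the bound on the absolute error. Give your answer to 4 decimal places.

0.2050

|E| ≤ (5)⁵·15.3 / (180·6⁴) = 47812.5/233280 = 0.2050.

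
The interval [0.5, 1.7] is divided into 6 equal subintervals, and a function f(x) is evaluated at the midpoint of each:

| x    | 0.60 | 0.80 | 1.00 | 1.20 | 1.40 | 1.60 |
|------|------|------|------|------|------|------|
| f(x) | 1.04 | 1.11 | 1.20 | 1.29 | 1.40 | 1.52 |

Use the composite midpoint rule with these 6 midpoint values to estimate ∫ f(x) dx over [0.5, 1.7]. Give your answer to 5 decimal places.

1.51200

h = 0.2, n = 6.
h·[y(m₁) + y(m₂) + y(m₃) + y(m₄) + y(m₅) + y(m₆)] = 0.2·(7.56) = 1.51200.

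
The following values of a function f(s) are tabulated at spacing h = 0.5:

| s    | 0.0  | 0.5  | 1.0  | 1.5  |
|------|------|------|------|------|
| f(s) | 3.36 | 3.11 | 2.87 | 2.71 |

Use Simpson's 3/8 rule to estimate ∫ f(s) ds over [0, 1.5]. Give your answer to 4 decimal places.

4.5019

h = 0.5, n = 3.
(3h/8)·[y₀ + 3y₁ + 3y₂ + y₃] = 0.1875·(24.01) = 4.5019.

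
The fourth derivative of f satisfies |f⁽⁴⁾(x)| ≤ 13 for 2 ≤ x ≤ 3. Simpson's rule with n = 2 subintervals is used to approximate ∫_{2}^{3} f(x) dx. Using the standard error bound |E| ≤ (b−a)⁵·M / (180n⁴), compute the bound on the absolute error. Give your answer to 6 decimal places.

0.004514

|E| ≤ (1)⁵·13 / (180·2⁴) = 13/2880 = 0.004514.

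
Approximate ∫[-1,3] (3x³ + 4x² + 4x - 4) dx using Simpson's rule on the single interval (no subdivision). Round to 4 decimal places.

97.3333

S = (b−a)/6 · [f(-1) + 4f(1) + f(3)] = 0.666667·[(-7) + 4·7 + 125] = 97.3333.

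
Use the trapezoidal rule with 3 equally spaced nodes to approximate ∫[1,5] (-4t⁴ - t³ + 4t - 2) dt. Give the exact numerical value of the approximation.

h = (5 − 1)/2 = 2.
Nodes t₀,…,t₂ = 1, 3, 5.
f(t) = -4t⁴ - t³ + 4t - 2: f₀=-3, f₁=-341, f₂=-2607.
(h/2)·[f₀ + 2f₁ + f₂] = 1·(-3292) = -3292.

-3292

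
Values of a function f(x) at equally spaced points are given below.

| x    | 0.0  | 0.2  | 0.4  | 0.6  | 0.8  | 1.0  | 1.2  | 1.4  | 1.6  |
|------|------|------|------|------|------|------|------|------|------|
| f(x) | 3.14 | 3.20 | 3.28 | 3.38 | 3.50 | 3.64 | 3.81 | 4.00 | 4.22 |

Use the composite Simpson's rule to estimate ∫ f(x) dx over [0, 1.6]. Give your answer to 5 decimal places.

5.69467

h = 0.2, n = 8.
(h/3)·[y₀ + 4y₁ + 2y₂ + 4y₃ + 2y₄ + 4y₅ + 2y₆ + 4y₇ + y₈] = 0.066667·(85.42) = 5.69467.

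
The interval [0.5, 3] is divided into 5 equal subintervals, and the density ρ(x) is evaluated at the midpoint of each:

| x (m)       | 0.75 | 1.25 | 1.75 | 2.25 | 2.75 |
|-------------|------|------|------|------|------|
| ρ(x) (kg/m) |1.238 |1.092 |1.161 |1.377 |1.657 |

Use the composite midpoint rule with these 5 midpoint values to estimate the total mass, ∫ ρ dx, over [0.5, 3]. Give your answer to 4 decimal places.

h = 0.5, n = 5.
h·[y(m₁) + y(m₂) + y(m₃) + y(m₄) + y(m₅)] = 0.5·(6.525) = 3.2625.

3.2625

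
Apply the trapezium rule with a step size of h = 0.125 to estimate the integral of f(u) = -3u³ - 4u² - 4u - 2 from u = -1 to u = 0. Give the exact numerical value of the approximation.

h = (0 − (-1))/8 = 0.125.
Nodes u₀,…,u₈ = -1, -0.875, -0.75, -0.625, -0.5, -0.375, -0.25, -0.125, 0.
f(u) = -3u³ - 4u² - 4u - 2: f₀=1, f₁=0.447265625, f₂=0.015625, f₃=-0.330078125, f₄=-0.625, f₅=-0.904296875, f₆=-1.203125, f₇=-1.556640625, f₈=-2.
(h/2)·[f₀ + 2f₁ + 2f₂ + 2f₃ + 2f₄ + 2f₅ + 2f₆ + 2f₇ + f₈] = 0.0625·(-9.3125) = -0.58203125.

-0.58203125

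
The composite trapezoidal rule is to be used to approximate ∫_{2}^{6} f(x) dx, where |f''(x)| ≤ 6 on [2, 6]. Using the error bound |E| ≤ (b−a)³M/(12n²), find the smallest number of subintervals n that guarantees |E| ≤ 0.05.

Need 384/(12n²) ≤ 0.05.
n² ≥ 384/(12·0.05) = 640 ⇒ n ≥ 25.2982, so the smallest n is 26.

26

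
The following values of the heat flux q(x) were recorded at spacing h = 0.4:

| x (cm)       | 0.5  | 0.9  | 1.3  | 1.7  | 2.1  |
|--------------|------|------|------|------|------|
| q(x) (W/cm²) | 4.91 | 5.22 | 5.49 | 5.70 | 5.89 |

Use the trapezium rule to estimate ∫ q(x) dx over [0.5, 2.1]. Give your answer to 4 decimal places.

h = 0.4, n = 4.
(h/2)·[y₀ + 2y₁ + 2y₂ + 2y₃ + y₄] = 0.2·(43.62) = 8.7240.

8.7240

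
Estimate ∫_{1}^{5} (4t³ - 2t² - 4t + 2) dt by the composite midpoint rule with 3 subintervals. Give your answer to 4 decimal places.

h = (5 − 1)/3 = 1.333333.
Midpoints m₁,…,m₃ = 1.666667, 3, 4.333333.
f(m₁)=8.296296, f(m₂)=80, f(m₃)=272.592593.
h·[f(m₁) + f(m₂) + f(m₃)] = 1.333333·(360.888889) = 481.1852.

481.1852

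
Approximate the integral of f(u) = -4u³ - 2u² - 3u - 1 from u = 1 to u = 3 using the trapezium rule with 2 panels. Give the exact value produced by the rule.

-120

h = (3 − 1)/2 = 1.
Nodes u₀,…,u₂ = 1, 2, 3.
f(u) = -4u³ - 2u² - 3u - 1: f₀=-10, f₁=-47, f₂=-136.
(h/2)·[f₀ + 2f₁ + f₂] = 0.5·(-240) = -120.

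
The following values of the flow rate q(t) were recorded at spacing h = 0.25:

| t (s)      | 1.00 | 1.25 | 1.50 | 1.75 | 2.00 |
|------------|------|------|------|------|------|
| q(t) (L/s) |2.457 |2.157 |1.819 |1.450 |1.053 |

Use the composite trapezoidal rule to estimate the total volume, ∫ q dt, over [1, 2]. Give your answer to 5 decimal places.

h = 0.25, n = 4.
(h/2)·[y₀ + 2y₁ + 2y₂ + 2y₃ + y₄] = 0.125·(14.362) = 1.79525.

1.79525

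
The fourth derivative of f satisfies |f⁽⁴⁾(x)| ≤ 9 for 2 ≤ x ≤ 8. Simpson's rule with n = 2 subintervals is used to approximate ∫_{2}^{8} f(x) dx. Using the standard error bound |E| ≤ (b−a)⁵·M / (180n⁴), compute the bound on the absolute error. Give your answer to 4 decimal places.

|E| ≤ (6)⁵·9 / (180·2⁴) = 69984/2880 = 24.3000.

24.3000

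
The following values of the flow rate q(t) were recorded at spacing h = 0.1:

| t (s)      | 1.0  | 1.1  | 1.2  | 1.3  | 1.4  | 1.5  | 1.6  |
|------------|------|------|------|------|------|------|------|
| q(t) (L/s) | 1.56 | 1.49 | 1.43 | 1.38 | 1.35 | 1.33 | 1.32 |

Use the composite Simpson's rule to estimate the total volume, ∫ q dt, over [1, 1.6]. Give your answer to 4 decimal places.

0.8413

h = 0.1, n = 6.
(h/3)·[y₀ + 4y₁ + 2y₂ + 4y₃ + 2y₄ + 4y₅ + y₆] = 0.033333·(25.24) = 0.8413.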